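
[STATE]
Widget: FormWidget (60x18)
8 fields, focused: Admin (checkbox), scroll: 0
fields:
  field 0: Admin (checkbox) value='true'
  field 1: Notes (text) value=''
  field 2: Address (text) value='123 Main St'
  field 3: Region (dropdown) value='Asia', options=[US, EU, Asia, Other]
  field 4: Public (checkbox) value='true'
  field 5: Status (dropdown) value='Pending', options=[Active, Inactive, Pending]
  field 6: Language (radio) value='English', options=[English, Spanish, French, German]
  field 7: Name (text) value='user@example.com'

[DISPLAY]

> Admin:      [x]                                           
  Notes:      [                                            ]
  Address:    [123 Main St                                 ]
  Region:     [Asia                                       ▼]
  Public:     [x]                                           
  Status:     [Pending                                    ▼]
  Language:   (●) English  ( ) Spanish  ( ) French  ( ) Germ
  Name:       [user@example.com                            ]
                                                            
                                                            
                                                            
                                                            
                                                            
                                                            
                                                            
                                                            
                                                            
                                                            


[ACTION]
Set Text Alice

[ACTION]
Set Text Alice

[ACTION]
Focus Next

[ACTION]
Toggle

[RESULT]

  Admin:      [x]                                           
> Notes:      [                                            ]
  Address:    [123 Main St                                 ]
  Region:     [Asia                                       ▼]
  Public:     [x]                                           
  Status:     [Pending                                    ▼]
  Language:   (●) English  ( ) Spanish  ( ) French  ( ) Germ
  Name:       [user@example.com                            ]
                                                            
                                                            
                                                            
                                                            
                                                            
                                                            
                                                            
                                                            
                                                            
                                                            


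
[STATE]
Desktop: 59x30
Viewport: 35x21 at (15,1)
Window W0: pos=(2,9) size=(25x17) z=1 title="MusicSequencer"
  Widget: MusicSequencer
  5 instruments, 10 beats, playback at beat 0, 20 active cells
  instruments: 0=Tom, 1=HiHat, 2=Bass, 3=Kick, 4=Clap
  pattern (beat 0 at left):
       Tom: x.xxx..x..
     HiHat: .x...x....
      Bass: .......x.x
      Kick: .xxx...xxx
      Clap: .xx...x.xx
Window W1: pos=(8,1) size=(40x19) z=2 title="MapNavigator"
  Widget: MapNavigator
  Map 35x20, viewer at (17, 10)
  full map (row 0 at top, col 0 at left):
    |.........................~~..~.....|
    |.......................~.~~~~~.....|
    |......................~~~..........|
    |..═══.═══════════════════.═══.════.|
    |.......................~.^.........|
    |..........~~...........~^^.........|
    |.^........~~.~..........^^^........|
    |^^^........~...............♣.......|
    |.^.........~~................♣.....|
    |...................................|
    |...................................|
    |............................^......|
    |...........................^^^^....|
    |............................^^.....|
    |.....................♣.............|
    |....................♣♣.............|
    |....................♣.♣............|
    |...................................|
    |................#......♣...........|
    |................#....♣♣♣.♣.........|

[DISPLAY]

━━━━━━━━━━━━━━━━━━━━━━━━━━━━━━━━┓  
vigator                         ┃  
────────────────────────────────┨  
═.═══════════════════.═══.════. ┃  
...................~.^......... ┃  
......~~...........~^^......... ┃  
......~~.~..........^^^........ ┃  
.......~...............♣....... ┃  
.......~~................♣..... ┃  
............................... ┃  
.............@................. ┃  
........................^...... ┃  
.......................^^^^.... ┃  
........................^^..... ┃  
.................♣............. ┃  
................♣♣............. ┃  
................♣.♣............ ┃  
............................... ┃  
━━━━━━━━━━━━━━━━━━━━━━━━━━━━━━━━┛  
           ┃                       
           ┃                       


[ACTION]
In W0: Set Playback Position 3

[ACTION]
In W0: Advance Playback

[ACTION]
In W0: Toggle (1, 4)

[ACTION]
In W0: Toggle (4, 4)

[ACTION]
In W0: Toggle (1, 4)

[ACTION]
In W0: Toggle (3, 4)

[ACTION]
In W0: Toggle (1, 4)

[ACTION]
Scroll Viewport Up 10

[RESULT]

                                   
━━━━━━━━━━━━━━━━━━━━━━━━━━━━━━━━┓  
vigator                         ┃  
────────────────────────────────┨  
═.═══════════════════.═══.════. ┃  
...................~.^......... ┃  
......~~...........~^^......... ┃  
......~~.~..........^^^........ ┃  
.......~...............♣....... ┃  
.......~~................♣..... ┃  
............................... ┃  
.............@................. ┃  
........................^...... ┃  
.......................^^^^.... ┃  
........................^^..... ┃  
.................♣............. ┃  
................♣♣............. ┃  
................♣.♣............ ┃  
............................... ┃  
━━━━━━━━━━━━━━━━━━━━━━━━━━━━━━━━┛  
           ┃                       


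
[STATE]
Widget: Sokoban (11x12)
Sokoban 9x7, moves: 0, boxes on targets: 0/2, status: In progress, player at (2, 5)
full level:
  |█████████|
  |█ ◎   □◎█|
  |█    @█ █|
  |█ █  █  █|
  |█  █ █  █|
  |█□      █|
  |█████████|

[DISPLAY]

█████████  
█ ◎   □◎█  
█    @█ █  
█ █  █  █  
█  █ █  █  
█□      █  
█████████  
Moves: 0  0
           
           
           
           


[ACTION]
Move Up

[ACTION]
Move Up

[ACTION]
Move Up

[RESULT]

█████████  
█ ◎  @□◎█  
█     █ █  
█ █  █  █  
█  █ █  █  
█□      █  
█████████  
Moves: 1  0
           
           
           
           


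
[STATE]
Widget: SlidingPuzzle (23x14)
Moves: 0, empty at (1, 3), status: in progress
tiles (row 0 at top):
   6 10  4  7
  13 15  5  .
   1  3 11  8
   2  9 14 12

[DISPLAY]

┌────┬────┬────┬────┐  
│  6 │ 10 │  4 │  7 │  
├────┼────┼────┼────┤  
│ 13 │ 15 │  5 │    │  
├────┼────┼────┼────┤  
│  1 │  3 │ 11 │  8 │  
├────┼────┼────┼────┤  
│  2 │  9 │ 14 │ 12 │  
└────┴────┴────┴────┘  
Moves: 0               
                       
                       
                       
                       


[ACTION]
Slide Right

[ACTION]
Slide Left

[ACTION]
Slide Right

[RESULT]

┌────┬────┬────┬────┐  
│  6 │ 10 │  4 │  7 │  
├────┼────┼────┼────┤  
│ 13 │ 15 │    │  5 │  
├────┼────┼────┼────┤  
│  1 │  3 │ 11 │  8 │  
├────┼────┼────┼────┤  
│  2 │  9 │ 14 │ 12 │  
└────┴────┴────┴────┘  
Moves: 3               
                       
                       
                       
                       


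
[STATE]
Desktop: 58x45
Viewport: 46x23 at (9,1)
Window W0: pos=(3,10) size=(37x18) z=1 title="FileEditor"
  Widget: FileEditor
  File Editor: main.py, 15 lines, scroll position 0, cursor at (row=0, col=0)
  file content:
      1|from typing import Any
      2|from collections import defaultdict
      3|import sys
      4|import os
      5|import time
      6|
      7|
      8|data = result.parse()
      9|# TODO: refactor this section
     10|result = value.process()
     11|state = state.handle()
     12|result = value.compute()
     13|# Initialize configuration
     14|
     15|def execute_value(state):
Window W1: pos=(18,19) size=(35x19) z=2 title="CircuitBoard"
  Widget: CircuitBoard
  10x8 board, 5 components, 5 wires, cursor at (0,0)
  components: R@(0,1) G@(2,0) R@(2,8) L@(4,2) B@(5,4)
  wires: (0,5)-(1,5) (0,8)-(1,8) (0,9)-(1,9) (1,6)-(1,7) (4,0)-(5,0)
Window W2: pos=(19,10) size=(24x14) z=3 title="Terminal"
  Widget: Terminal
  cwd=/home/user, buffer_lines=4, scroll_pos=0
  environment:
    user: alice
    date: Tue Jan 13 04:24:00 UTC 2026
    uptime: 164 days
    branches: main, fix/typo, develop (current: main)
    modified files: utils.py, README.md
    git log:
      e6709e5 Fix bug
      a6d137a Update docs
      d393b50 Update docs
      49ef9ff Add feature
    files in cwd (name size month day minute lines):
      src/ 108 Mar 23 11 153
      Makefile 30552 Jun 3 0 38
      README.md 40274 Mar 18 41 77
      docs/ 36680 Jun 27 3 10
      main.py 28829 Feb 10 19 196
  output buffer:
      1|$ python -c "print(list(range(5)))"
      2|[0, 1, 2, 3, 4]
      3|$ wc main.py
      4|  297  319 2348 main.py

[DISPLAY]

                                              
                                              
                                              
                                              
                                              
                                              
                                              
                                              
                                              
━━━━━━━━━━┏━━━━━━━━━━━━━━━━━━━━━━┓            
Editor    ┃ Terminal             ┃            
──────────┠──────────────────────┨            
typing imp┃$ python -c "print(lis┃            
collection┃[0, 1, 2, 3, 4]       ┃            
t sys     ┃$ wc main.py          ┃            
t os      ┃  297  319 2348 main.p┃            
t time    ┃$ █                   ┃            
          ┃                      ┃            
         ┏┃                      ┃━━━━━━━━━┓  
= result.┃┃                      ┃         ┃  
O: refact┠┃                      ┃─────────┨  
t = value┃┃                      ┃         ┃  
 = state.┃┗━━━━━━━━━━━━━━━━━━━━━━┛·        ┃  


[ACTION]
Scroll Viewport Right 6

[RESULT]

                                              
                                              
                                              
                                              
                                              
                                              
                                              
                                              
                                              
━━━━━━━┏━━━━━━━━━━━━━━━━━━━━━━┓               
tor    ┃ Terminal             ┃               
───────┠──────────────────────┨               
ing imp┃$ python -c "print(lis┃               
lection┃[0, 1, 2, 3, 4]       ┃               
ys     ┃$ wc main.py          ┃               
s      ┃  297  319 2348 main.p┃               
ime    ┃$ █                   ┃               
       ┃                      ┃               
      ┏┃                      ┃━━━━━━━━━┓     
esult.┃┃                      ┃         ┃     
refact┠┃                      ┃─────────┨     
 value┃┃                      ┃         ┃     
state.┃┗━━━━━━━━━━━━━━━━━━━━━━┛·        ┃     


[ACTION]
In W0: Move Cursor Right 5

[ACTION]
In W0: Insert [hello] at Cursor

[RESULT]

                                              
                                              
                                              
                                              
                                              
                                              
                                              
                                              
                                              
━━━━━━━┏━━━━━━━━━━━━━━━━━━━━━━┓               
tor    ┃ Terminal             ┃               
───────┠──────────────────────┨               
lo█ypin┃$ python -c "print(lis┃               
lection┃[0, 1, 2, 3, 4]       ┃               
ys     ┃$ wc main.py          ┃               
s      ┃  297  319 2348 main.p┃               
ime    ┃$ █                   ┃               
       ┃                      ┃               
      ┏┃                      ┃━━━━━━━━━┓     
esult.┃┃                      ┃         ┃     
refact┠┃                      ┃─────────┨     
 value┃┃                      ┃         ┃     
state.┃┗━━━━━━━━━━━━━━━━━━━━━━┛·        ┃     


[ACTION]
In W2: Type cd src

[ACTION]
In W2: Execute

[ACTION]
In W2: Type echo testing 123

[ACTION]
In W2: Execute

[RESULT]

                                              
                                              
                                              
                                              
                                              
                                              
                                              
                                              
                                              
━━━━━━━┏━━━━━━━━━━━━━━━━━━━━━━┓               
tor    ┃ Terminal             ┃               
───────┠──────────────────────┨               
lo█ypin┃$ python -c "print(lis┃               
lection┃[0, 1, 2, 3, 4]       ┃               
ys     ┃$ wc main.py          ┃               
s      ┃  297  319 2348 main.p┃               
ime    ┃$ cd src              ┃               
       ┃                      ┃               
      ┏┃$ echo testing 123    ┃━━━━━━━━━┓     
esult.┃┃testing 123           ┃         ┃     
refact┠┃$ █                   ┃─────────┨     
 value┃┃                      ┃         ┃     
state.┃┗━━━━━━━━━━━━━━━━━━━━━━┛·        ┃     


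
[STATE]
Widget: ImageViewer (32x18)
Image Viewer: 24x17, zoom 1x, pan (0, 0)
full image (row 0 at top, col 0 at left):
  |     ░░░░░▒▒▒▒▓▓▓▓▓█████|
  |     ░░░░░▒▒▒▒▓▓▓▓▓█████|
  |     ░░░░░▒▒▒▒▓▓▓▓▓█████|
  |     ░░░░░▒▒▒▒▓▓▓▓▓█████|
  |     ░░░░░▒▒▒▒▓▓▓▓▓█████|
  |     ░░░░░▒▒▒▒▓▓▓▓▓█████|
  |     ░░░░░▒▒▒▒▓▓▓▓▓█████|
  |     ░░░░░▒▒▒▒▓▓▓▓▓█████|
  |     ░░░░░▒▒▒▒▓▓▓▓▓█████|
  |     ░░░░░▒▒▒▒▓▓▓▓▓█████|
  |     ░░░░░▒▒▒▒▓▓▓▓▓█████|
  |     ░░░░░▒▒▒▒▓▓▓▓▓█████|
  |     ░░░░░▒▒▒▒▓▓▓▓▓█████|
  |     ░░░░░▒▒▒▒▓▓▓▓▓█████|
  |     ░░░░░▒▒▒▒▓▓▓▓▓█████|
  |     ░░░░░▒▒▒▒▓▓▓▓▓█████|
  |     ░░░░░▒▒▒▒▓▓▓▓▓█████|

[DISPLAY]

     ░░░░░▒▒▒▒▓▓▓▓▓█████        
     ░░░░░▒▒▒▒▓▓▓▓▓█████        
     ░░░░░▒▒▒▒▓▓▓▓▓█████        
     ░░░░░▒▒▒▒▓▓▓▓▓█████        
     ░░░░░▒▒▒▒▓▓▓▓▓█████        
     ░░░░░▒▒▒▒▓▓▓▓▓█████        
     ░░░░░▒▒▒▒▓▓▓▓▓█████        
     ░░░░░▒▒▒▒▓▓▓▓▓█████        
     ░░░░░▒▒▒▒▓▓▓▓▓█████        
     ░░░░░▒▒▒▒▓▓▓▓▓█████        
     ░░░░░▒▒▒▒▓▓▓▓▓█████        
     ░░░░░▒▒▒▒▓▓▓▓▓█████        
     ░░░░░▒▒▒▒▓▓▓▓▓█████        
     ░░░░░▒▒▒▒▓▓▓▓▓█████        
     ░░░░░▒▒▒▒▓▓▓▓▓█████        
     ░░░░░▒▒▒▒▓▓▓▓▓█████        
     ░░░░░▒▒▒▒▓▓▓▓▓█████        
                                


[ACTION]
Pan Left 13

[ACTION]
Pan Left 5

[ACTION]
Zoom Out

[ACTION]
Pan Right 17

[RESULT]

▓▓█████                         
▓▓█████                         
▓▓█████                         
▓▓█████                         
▓▓█████                         
▓▓█████                         
▓▓█████                         
▓▓█████                         
▓▓█████                         
▓▓█████                         
▓▓█████                         
▓▓█████                         
▓▓█████                         
▓▓█████                         
▓▓█████                         
▓▓█████                         
▓▓█████                         
                                


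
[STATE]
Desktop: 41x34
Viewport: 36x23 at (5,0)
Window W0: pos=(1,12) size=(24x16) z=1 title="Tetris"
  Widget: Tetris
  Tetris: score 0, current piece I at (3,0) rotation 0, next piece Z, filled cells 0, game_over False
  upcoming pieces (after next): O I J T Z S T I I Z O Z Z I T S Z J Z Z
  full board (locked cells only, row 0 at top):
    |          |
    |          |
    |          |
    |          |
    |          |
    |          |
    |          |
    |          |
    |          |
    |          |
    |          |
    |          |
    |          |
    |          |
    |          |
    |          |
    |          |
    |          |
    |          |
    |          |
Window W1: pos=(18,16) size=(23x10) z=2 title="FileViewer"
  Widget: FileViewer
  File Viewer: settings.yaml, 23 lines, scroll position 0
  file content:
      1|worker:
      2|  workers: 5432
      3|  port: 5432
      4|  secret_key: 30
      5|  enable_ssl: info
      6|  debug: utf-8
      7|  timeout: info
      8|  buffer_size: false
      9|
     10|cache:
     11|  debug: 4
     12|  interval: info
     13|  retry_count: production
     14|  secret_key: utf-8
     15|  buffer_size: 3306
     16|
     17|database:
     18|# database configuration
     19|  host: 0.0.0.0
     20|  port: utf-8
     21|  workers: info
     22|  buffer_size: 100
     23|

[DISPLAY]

                                    
                                    
                                    
                                    
                                    
                                    
                                    
                                    
                                    
                                    
                                    
                                    
━━━━━━━━━━━━━━━━━━━┓                
tris               ┃                
───────────────────┨                
       │Next:      ┃                
       │▓▓   ┏━━━━━━━━━━━━━━━━━━━━━┓
       │ ▓▓  ┃ FileViewer          ┃
       │     ┠─────────────────────┨
       │     ┃worker:             ▲┃
       │     ┃  workers: 5432     █┃
       │Score┃  port: 5432        ░┃
       │0    ┃  secret_key: 30    ░┃


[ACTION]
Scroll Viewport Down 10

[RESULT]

                                    
                                    
━━━━━━━━━━━━━━━━━━━┓                
tris               ┃                
───────────────────┨                
       │Next:      ┃                
       │▓▓   ┏━━━━━━━━━━━━━━━━━━━━━┓
       │ ▓▓  ┃ FileViewer          ┃
       │     ┠─────────────────────┨
       │     ┃worker:             ▲┃
       │     ┃  workers: 5432     █┃
       │Score┃  port: 5432        ░┃
       │0    ┃  secret_key: 30    ░┃
       │     ┃  enable_ssl: info  ░┃
       │     ┃  debug: utf-8      ▼┃
       │     ┗━━━━━━━━━━━━━━━━━━━━━┛
       │           ┃                
━━━━━━━━━━━━━━━━━━━┛                
                                    
                                    
                                    
                                    
                                    


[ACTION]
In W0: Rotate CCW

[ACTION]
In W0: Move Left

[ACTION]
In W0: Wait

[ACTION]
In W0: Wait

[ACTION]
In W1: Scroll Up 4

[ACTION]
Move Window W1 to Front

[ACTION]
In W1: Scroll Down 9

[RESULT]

                                    
                                    
━━━━━━━━━━━━━━━━━━━┓                
tris               ┃                
───────────────────┨                
       │Next:      ┃                
       │▓▓   ┏━━━━━━━━━━━━━━━━━━━━━┓
       │ ▓▓  ┃ FileViewer          ┃
       │     ┠─────────────────────┨
       │     ┃cache:              ▲┃
       │     ┃  debug: 4          ░┃
       │Score┃  interval: info    ░┃
       │0    ┃  retry_count: produ█┃
       │     ┃  secret_key: utf-8 ░┃
       │     ┃  buffer_size: 3306 ▼┃
       │     ┗━━━━━━━━━━━━━━━━━━━━━┛
       │           ┃                
━━━━━━━━━━━━━━━━━━━┛                
                                    
                                    
                                    
                                    
                                    


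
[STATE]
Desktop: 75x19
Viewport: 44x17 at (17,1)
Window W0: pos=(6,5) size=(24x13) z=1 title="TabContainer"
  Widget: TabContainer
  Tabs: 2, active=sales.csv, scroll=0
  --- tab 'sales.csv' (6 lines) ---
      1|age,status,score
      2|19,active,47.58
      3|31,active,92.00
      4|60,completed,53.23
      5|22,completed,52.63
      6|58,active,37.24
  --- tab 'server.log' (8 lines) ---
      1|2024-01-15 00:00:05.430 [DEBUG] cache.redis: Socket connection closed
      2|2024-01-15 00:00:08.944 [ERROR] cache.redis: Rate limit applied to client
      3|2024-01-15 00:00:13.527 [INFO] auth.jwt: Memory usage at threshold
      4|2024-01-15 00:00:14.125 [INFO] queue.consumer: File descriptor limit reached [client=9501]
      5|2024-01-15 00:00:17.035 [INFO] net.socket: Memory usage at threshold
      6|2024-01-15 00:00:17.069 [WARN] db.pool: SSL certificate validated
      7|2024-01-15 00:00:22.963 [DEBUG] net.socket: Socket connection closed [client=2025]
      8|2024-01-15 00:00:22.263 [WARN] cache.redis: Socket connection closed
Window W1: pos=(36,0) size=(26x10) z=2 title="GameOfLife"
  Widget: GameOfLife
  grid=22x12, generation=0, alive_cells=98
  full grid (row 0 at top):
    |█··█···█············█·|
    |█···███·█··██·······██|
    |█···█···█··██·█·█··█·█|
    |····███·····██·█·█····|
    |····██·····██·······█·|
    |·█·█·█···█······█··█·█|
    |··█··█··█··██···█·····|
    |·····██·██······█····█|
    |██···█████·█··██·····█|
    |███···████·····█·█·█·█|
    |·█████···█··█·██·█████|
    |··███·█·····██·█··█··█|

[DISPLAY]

                   ┃ GameOfLife             
                   ┠────────────────────────
                   ┃Gen: 0                  
                   ┃····███·····██·█·█····  
━━━━━━━━━━━━┓      ┃····██·····██·······█·  
ner         ┃      ┃·█·█·█···█······█··█·█  
────────────┨      ┃··█··█··█··██···█·····  
]│ server.lo┃      ┃·····██·██······█····█  
────────────┃      ┗━━━━━━━━━━━━━━━━━━━━━━━━
,score      ┃                               
47.58       ┃                               
92.00       ┃                               
ed,53.23    ┃                               
ed,52.63    ┃                               
37.24       ┃                               
            ┃                               
━━━━━━━━━━━━┛                               


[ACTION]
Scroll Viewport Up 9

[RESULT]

                   ┏━━━━━━━━━━━━━━━━━━━━━━━━
                   ┃ GameOfLife             
                   ┠────────────────────────
                   ┃Gen: 0                  
                   ┃····███·····██·█·█····  
━━━━━━━━━━━━┓      ┃····██·····██·······█·  
ner         ┃      ┃·█·█·█···█······█··█·█  
────────────┨      ┃··█··█··█··██···█·····  
]│ server.lo┃      ┃·····██·██······█····█  
────────────┃      ┗━━━━━━━━━━━━━━━━━━━━━━━━
,score      ┃                               
47.58       ┃                               
92.00       ┃                               
ed,53.23    ┃                               
ed,52.63    ┃                               
37.24       ┃                               
            ┃                               


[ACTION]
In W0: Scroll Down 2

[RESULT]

                   ┏━━━━━━━━━━━━━━━━━━━━━━━━
                   ┃ GameOfLife             
                   ┠────────────────────────
                   ┃Gen: 0                  
                   ┃····███·····██·█·█····  
━━━━━━━━━━━━┓      ┃····██·····██·······█·  
ner         ┃      ┃·█·█·█···█······█··█·█  
────────────┨      ┃··█··█··█··██···█·····  
]│ server.lo┃      ┃·····██·██······█····█  
────────────┃      ┗━━━━━━━━━━━━━━━━━━━━━━━━
92.00       ┃                               
ed,53.23    ┃                               
ed,52.63    ┃                               
37.24       ┃                               
            ┃                               
            ┃                               
            ┃                               


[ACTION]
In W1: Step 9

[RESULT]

                   ┏━━━━━━━━━━━━━━━━━━━━━━━━
                   ┃ GameOfLife             
                   ┠────────────────────────
                   ┃Gen: 9                  
                   ┃······█·█····█·██·███·  
━━━━━━━━━━━━┓      ┃·······█····█··█······  
ner         ┃      ┃·········█···██····██·  
────────────┨      ┃·██······██··██···███·  
]│ server.lo┃      ┃█·█······██······██···  
────────────┃      ┗━━━━━━━━━━━━━━━━━━━━━━━━
92.00       ┃                               
ed,53.23    ┃                               
ed,52.63    ┃                               
37.24       ┃                               
            ┃                               
            ┃                               
            ┃                               


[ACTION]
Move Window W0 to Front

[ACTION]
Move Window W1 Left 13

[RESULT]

      ┏━━━━━━━━━━━━━━━━━━━━━━━━┓            
      ┃ GameOfLife             ┃            
      ┠────────────────────────┨            
      ┃Gen: 9                  ┃            
      ┃······█·█····█·██·███·  ┃            
━━━━━━━━━━━━┓·█····█··█······  ┃            
ner         ┃···█···██····██·  ┃            
────────────┨···██··██···███·  ┃            
]│ server.lo┃···██······██···  ┃            
────────────┃━━━━━━━━━━━━━━━━━━┛            
92.00       ┃                               
ed,53.23    ┃                               
ed,52.63    ┃                               
37.24       ┃                               
            ┃                               
            ┃                               
            ┃                               


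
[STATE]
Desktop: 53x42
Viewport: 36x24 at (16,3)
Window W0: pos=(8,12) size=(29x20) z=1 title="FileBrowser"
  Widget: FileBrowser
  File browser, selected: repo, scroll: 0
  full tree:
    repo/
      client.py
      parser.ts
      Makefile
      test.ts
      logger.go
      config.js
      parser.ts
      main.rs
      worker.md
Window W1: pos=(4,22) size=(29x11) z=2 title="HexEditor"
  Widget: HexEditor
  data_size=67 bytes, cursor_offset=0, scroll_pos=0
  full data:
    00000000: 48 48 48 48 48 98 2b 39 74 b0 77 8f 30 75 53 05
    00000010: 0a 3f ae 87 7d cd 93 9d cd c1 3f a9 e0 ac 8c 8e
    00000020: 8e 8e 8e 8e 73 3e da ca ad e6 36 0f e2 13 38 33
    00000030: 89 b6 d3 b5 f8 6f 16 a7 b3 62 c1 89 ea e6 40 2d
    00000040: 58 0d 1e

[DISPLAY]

                                    
                                    
                                    
                                    
                                    
                                    
                                    
                                    
                                    
━━━━━━━━━━━━━━━━━━━━┓               
owser               ┃               
────────────────────┨               
epo/                ┃               
ent.py              ┃               
ser.ts              ┃               
efile               ┃               
t.ts                ┃               
ger.go              ┃               
fig.js              ┃               
━━━━━━━━━━━━━━━━┓   ┃               
                ┃   ┃               
────────────────┨   ┃               
8 48 48 48 48 98┃   ┃               
a 3f ae 87 7d cd┃   ┃               


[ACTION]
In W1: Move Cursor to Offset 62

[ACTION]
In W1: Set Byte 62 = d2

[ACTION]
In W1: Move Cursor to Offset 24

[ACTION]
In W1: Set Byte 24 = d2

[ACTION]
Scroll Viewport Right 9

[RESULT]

                                    
                                    
                                    
                                    
                                    
                                    
                                    
                                    
                                    
━━━━━━━━━━━━━━━━━━━┓                
wser               ┃                
───────────────────┨                
po/                ┃                
nt.py              ┃                
er.ts              ┃                
file               ┃                
.ts                ┃                
er.go              ┃                
ig.js              ┃                
━━━━━━━━━━━━━━━┓   ┃                
               ┃   ┃                
───────────────┨   ┃                
 48 48 48 48 98┃   ┃                
 3f ae 87 7d cd┃   ┃                


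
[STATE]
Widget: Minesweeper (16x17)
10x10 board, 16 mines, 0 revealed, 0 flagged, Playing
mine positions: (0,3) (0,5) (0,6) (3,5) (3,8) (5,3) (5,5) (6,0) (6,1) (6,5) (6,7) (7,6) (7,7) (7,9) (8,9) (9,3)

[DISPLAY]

■■■■■■■■■■      
■■■■■■■■■■      
■■■■■■■■■■      
■■■■■■■■■■      
■■■■■■■■■■      
■■■■■■■■■■      
■■■■■■■■■■      
■■■■■■■■■■      
■■■■■■■■■■      
■■■■■■■■■■      
                
                
                
                
                
                
                


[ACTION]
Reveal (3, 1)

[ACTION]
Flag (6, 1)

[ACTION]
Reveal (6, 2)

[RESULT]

  1■■■■■■■      
  112■■■■■      
    1■■■■■      
    1■■■■■      
  113■■■■■      
222■■■■■■■      
■⚑2■■■■■■■      
■■■■■■■■■■      
■■■■■■■■■■      
■■■■■■■■■■      
                
                
                
                
                
                
                


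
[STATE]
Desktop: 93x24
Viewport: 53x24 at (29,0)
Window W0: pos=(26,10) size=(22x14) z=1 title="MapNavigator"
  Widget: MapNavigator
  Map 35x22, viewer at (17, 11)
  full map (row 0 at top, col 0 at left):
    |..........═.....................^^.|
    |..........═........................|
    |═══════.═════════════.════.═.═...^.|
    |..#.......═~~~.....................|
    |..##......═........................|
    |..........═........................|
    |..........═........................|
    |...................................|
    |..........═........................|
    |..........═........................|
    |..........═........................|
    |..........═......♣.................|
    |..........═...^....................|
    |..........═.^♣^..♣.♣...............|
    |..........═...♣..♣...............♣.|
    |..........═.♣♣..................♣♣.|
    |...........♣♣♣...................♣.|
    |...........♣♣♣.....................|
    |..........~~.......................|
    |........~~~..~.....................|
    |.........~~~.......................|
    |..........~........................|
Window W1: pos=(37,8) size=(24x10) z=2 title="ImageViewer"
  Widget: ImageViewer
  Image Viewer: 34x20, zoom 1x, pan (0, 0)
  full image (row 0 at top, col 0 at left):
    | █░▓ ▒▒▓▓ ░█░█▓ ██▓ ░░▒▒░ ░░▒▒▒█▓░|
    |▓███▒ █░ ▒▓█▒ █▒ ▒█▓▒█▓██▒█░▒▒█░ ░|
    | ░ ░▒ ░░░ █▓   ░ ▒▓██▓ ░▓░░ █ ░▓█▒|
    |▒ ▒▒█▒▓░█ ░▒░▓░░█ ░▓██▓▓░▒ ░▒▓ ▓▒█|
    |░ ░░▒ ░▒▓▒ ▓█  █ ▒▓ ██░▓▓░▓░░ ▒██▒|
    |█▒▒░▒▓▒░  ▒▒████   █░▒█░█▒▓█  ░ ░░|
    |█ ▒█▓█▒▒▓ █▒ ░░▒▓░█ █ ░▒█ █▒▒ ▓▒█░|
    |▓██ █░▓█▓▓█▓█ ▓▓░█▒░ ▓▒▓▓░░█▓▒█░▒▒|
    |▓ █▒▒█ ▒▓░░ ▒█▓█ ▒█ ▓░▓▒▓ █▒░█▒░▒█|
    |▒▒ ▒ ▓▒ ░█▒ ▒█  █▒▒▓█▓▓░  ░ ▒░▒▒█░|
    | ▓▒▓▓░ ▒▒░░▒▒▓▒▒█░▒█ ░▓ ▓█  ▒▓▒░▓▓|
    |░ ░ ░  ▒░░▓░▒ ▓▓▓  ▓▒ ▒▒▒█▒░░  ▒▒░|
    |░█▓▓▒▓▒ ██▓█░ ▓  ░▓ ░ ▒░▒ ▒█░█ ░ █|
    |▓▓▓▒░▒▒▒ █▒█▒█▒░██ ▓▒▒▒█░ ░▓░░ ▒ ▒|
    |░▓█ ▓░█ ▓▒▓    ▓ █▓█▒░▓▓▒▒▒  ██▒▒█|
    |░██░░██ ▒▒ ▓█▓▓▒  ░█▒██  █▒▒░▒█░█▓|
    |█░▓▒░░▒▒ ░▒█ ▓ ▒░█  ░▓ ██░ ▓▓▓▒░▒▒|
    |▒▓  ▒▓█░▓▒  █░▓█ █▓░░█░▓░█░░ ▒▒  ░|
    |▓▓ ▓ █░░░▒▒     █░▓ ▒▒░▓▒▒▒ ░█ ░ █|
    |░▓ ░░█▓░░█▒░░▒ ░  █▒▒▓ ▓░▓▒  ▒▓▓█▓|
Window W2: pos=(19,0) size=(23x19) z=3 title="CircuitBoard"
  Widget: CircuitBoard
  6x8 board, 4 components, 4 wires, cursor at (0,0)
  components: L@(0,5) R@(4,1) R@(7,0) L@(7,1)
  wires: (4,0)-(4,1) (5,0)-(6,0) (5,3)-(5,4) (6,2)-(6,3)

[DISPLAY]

━━━━━━━━━━━━┓                                        
oard        ┃                                        
────────────┨                                        
3 4 5       ┃                                        
            ┃                                        
            ┃                                        
            ┃                                        
            ┃                                        
            ┃━━━━━━━━━━━━━━━━━━┓                     
            ┃geViewer          ┃                     
            ┃──────────────────┨                     
            ┃ ▒▒▓▓ ░█░█▓ ██▓ ░░┃                     
            ┃▒ █░ ▒▓█▒ █▒ ▒█▓▒█┃                     
            ┃▒ ░░░ █▓   ░ ▒▓██▓┃                     
       · ─ ·┃█▒▓░█ ░▒░▓░░█ ░▓██┃                     
            ┃▒ ░▒▓▒ ▓█  █ ▒▓ ██┃                     
   · ─ ·    ┃▒▓▒░  ▒▒████   █░▒┃                     
            ┃━━━━━━━━━━━━━━━━━━┛                     
━━━━━━━━━━━━┛.....┃                                  
.═...^............┃                                  
.═.^♣^..♣.♣.......┃                                  
.═...♣..♣.........┃                                  
.═.♣♣.............┃                                  
━━━━━━━━━━━━━━━━━━┛                                  


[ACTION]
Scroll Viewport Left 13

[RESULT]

   ┏━━━━━━━━━━━━━━━━━━━━━┓                           
   ┃ CircuitBoard        ┃                           
   ┠─────────────────────┨                           
   ┃   0 1 2 3 4 5       ┃                           
   ┃0  [.]               ┃                           
   ┃                     ┃                           
   ┃1                    ┃                           
   ┃                     ┃                           
   ┃2                    ┃━━━━━━━━━━━━━━━━━━┓        
   ┃                     ┃geViewer          ┃        
   ┃3                    ┃──────────────────┨        
   ┃                     ┃ ▒▒▓▓ ░█░█▓ ██▓ ░░┃        
   ┃4   · ─ R            ┃▒ █░ ▒▓█▒ █▒ ▒█▓▒█┃        
   ┃                     ┃▒ ░░░ █▓   ░ ▒▓██▓┃        
   ┃5   ·           · ─ ·┃█▒▓░█ ░▒░▓░░█ ░▓██┃        
   ┃    │                ┃▒ ░▒▓▒ ▓█  █ ▒▓ ██┃        
   ┃6   ·       · ─ ·    ┃▒▓▒░  ▒▒████   █░▒┃        
   ┃                     ┃━━━━━━━━━━━━━━━━━━┛        
   ┗━━━━━━━━━━━━━━━━━━━━━┛.....┃                     
          ┃...═...^............┃                     
          ┃...═.^♣^..♣.♣.......┃                     
          ┃...═...♣..♣.........┃                     
          ┃...═.♣♣.............┃                     
          ┗━━━━━━━━━━━━━━━━━━━━┛                     


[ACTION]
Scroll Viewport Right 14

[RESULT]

━━━━━━━━━━━┓                                         
ard        ┃                                         
───────────┨                                         
 4 5       ┃                                         
           ┃                                         
           ┃                                         
           ┃                                         
           ┃                                         
           ┃━━━━━━━━━━━━━━━━━━┓                      
           ┃geViewer          ┃                      
           ┃──────────────────┨                      
           ┃ ▒▒▓▓ ░█░█▓ ██▓ ░░┃                      
           ┃▒ █░ ▒▓█▒ █▒ ▒█▓▒█┃                      
           ┃▒ ░░░ █▓   ░ ▒▓██▓┃                      
      · ─ ·┃█▒▓░█ ░▒░▓░░█ ░▓██┃                      
           ┃▒ ░▒▓▒ ▓█  █ ▒▓ ██┃                      
  · ─ ·    ┃▒▓▒░  ▒▒████   █░▒┃                      
           ┃━━━━━━━━━━━━━━━━━━┛                      
━━━━━━━━━━━┛.....┃                                   
═...^............┃                                   
═.^♣^..♣.♣.......┃                                   
═...♣..♣.........┃                                   
═.♣♣.............┃                                   
━━━━━━━━━━━━━━━━━┛                                   


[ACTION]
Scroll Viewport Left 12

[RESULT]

 ┏━━━━━━━━━━━━━━━━━━━━━┓                             
 ┃ CircuitBoard        ┃                             
 ┠─────────────────────┨                             
 ┃   0 1 2 3 4 5       ┃                             
 ┃0  [.]               ┃                             
 ┃                     ┃                             
 ┃1                    ┃                             
 ┃                     ┃                             
 ┃2                    ┃━━━━━━━━━━━━━━━━━━┓          
 ┃                     ┃geViewer          ┃          
 ┃3                    ┃──────────────────┨          
 ┃                     ┃ ▒▒▓▓ ░█░█▓ ██▓ ░░┃          
 ┃4   · ─ R            ┃▒ █░ ▒▓█▒ █▒ ▒█▓▒█┃          
 ┃                     ┃▒ ░░░ █▓   ░ ▒▓██▓┃          
 ┃5   ·           · ─ ·┃█▒▓░█ ░▒░▓░░█ ░▓██┃          
 ┃    │                ┃▒ ░▒▓▒ ▓█  █ ▒▓ ██┃          
 ┃6   ·       · ─ ·    ┃▒▓▒░  ▒▒████   █░▒┃          
 ┃                     ┃━━━━━━━━━━━━━━━━━━┛          
 ┗━━━━━━━━━━━━━━━━━━━━━┛.....┃                       
        ┃...═...^............┃                       
        ┃...═.^♣^..♣.♣.......┃                       
        ┃...═...♣..♣.........┃                       
        ┃...═.♣♣.............┃                       
        ┗━━━━━━━━━━━━━━━━━━━━┛                       
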